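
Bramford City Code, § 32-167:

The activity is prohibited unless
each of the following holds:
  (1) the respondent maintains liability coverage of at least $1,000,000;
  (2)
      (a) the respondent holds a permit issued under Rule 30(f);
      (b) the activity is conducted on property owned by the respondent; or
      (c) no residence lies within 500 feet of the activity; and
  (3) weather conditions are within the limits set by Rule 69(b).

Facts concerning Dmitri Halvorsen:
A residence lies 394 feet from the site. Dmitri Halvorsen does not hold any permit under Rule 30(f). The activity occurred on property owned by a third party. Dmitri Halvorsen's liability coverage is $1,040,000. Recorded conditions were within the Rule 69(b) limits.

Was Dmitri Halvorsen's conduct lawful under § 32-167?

No — unlawful.

(1) coverage ≥ $1,000,000 — met.
(a) holds permit — fails.
(b) own property — not satisfied.
(c) no residence in 500 ft — not met.
(2): F OR F OR F → false.
(3) weather ok — holds.
Overall = T AND F AND T = false.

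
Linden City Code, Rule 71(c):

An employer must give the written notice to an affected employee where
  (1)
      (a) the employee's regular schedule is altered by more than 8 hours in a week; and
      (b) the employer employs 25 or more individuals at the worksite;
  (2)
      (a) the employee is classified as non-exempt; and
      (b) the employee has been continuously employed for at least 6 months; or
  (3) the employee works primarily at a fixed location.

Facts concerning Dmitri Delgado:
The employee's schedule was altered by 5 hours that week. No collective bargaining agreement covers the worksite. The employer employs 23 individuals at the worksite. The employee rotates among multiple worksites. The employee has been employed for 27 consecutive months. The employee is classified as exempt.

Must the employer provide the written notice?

No — not required.

(a) schedule shift > 8h — not satisfied.
(b) ≥ 25 at site — fails.
(1) = F AND F = false.
(a) non-exempt — fails.
(b) tenure ≥ 6 mo. — met.
So (2) is not satisfied (F AND T).
(3) fixed location — not met.
Overall = F OR F OR F = false.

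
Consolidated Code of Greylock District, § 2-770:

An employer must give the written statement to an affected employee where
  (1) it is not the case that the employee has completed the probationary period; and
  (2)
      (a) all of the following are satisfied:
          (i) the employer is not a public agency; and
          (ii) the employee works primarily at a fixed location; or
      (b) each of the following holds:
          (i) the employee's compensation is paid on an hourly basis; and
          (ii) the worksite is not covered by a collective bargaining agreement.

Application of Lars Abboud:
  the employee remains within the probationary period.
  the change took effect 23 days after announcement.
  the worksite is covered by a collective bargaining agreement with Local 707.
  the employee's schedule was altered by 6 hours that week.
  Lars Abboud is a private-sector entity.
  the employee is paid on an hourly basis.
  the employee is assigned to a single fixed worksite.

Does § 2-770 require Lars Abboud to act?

Yes — required.

(1) not (past probation) — holds.
(i) not (public agency) — met.
(ii) fixed location — met.
(a) = T AND T = true.
(i) hourly-paid — holds.
(ii) no CBA — fails.
So (b) is not satisfied (T AND F).
(2) = T OR F = true.
Overall: T AND T → true.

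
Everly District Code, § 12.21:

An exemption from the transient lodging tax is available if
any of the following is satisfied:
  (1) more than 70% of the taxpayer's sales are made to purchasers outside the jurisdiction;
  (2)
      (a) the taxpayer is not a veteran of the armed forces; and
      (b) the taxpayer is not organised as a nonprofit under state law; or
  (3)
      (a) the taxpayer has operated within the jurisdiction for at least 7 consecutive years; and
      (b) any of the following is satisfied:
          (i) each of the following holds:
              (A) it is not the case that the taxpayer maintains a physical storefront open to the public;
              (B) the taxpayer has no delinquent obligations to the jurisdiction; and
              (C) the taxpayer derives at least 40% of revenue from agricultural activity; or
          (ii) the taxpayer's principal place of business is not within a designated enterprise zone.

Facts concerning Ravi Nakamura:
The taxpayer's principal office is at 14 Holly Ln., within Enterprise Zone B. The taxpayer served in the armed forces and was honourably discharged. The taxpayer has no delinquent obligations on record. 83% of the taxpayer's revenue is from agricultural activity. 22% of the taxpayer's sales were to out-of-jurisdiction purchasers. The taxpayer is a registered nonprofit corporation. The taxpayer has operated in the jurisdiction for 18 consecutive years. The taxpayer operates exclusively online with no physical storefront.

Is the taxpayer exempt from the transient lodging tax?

(1) >70% out-of-jur. sales — not met.
(a) not (veteran) — not met.
(b) not (nonprofit) — not satisfied.
(2): F AND F → false.
(a) ≥ 7 yrs in jurisdiction — holds.
(A) not (has storefront) — satisfied.
(B) no delinquency — met.
(C) ≥40% agricultural — satisfied.
(i) = T AND T AND T = true.
(ii) not (in enterprise zone) — not met.
(b) = T OR F = true.
(3): T AND T → true.
Overall = F OR F OR T = true.

Yes — exempt.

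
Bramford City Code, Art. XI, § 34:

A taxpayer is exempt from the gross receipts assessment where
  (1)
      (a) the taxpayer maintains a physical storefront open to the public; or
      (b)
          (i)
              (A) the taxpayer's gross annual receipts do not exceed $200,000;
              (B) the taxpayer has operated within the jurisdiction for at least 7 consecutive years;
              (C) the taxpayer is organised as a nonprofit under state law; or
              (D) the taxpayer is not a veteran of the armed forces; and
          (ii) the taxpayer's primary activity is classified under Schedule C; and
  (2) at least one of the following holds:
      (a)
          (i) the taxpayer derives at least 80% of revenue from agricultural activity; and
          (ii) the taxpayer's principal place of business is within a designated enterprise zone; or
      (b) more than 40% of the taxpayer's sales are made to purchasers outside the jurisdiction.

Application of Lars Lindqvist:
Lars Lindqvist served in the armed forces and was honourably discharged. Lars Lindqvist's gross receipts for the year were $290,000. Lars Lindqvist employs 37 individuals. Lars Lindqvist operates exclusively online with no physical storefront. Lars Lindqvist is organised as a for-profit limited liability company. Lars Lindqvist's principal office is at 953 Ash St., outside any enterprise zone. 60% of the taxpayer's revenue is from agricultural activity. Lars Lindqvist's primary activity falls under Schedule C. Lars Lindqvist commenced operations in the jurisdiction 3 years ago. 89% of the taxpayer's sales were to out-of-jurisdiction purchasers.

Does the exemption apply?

No — not exempt.

(a) has storefront — fails.
(A) receipts ≤ $200,000 — not met.
(B) ≥ 7 yrs in jurisdiction — not satisfied.
(C) nonprofit — not satisfied.
(D) not (veteran) — fails.
(i) = F OR F OR F OR F = false.
(ii) Schedule C activity — satisfied.
So (b) is not satisfied (F AND T).
(1) = F OR F = false.
(i) ≥80% agricultural — not met.
(ii) in enterprise zone — fails.
(a) = F AND F = false.
(b) >40% out-of-jur. sales — satisfied.
So (2) is satisfied (F OR T).
So Overall is not satisfied (F AND T).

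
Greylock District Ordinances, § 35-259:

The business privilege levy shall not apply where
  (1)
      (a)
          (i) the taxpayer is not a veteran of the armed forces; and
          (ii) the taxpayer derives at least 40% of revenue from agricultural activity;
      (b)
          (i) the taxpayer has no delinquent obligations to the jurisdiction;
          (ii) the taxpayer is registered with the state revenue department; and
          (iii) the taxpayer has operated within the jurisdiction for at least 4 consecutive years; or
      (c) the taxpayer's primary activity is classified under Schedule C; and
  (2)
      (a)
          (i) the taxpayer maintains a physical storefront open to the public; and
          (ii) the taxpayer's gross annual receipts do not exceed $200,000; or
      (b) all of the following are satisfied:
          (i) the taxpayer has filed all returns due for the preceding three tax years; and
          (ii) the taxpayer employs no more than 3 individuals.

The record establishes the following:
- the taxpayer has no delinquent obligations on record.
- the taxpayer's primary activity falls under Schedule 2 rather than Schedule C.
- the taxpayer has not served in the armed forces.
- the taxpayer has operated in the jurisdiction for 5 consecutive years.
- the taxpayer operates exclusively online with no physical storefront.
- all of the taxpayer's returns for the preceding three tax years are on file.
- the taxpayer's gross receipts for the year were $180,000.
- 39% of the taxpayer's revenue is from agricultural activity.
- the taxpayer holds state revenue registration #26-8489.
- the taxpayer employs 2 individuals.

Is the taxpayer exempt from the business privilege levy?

(i) not (veteran) — satisfied.
(ii) ≥40% agricultural — not satisfied.
(a): T AND F → false.
(i) no delinquency — met.
(ii) state-registered — holds.
(iii) ≥ 4 yrs in jurisdiction — met.
(b) = T AND T AND T = true.
(c) Schedule C activity — fails.
(1): F OR T OR F → true.
(i) has storefront — not satisfied.
(ii) receipts ≤ $200,000 — holds.
So (a) is not satisfied (F AND T).
(i) returns current — met.
(ii) ≤ 3 employees — holds.
(b): T AND T → true.
(2) = F OR T = true.
Overall = T AND T = true.

Yes — exempt.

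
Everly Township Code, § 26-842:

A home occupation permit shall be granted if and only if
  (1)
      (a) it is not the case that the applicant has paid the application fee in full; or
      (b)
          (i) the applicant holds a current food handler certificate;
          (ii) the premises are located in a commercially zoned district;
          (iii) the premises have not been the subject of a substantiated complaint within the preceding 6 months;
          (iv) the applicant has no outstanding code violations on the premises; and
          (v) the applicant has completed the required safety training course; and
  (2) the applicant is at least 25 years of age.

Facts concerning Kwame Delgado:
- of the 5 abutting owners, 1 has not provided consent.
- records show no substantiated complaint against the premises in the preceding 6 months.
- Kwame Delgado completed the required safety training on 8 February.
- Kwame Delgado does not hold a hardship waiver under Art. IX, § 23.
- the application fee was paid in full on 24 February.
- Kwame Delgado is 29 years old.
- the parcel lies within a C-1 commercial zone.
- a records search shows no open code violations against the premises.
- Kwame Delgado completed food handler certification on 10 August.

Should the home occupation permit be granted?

(a) not (fee paid) — fails.
(i) food handler cert. — met.
(ii) commercially zoned — holds.
(iii) no complaint in 6 mo. — holds.
(iv) no code violations — satisfied.
(v) safety training — satisfied.
So (b) is satisfied (T AND T AND T AND T AND T).
So (1) is satisfied (F OR T).
(2) age ≥ 25 — satisfied.
Overall = T AND T = true.

Yes — granted.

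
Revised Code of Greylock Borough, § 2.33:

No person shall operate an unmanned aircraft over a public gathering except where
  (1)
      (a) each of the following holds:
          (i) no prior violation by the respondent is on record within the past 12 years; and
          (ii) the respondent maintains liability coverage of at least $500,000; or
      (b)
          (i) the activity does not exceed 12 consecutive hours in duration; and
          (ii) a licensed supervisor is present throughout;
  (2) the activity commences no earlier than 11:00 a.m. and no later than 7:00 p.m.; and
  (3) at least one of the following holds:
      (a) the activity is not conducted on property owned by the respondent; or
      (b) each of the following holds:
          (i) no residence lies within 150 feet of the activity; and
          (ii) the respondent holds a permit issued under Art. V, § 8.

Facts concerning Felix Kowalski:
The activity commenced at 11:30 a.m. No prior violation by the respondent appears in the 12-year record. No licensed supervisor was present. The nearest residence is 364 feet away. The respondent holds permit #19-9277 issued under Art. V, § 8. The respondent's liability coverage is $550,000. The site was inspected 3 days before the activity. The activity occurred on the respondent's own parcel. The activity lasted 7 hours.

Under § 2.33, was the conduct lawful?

(i) no prior violation — holds.
(ii) coverage ≥ $500,000 — holds.
(a): T AND T → true.
(i) ≤ 12 hrs duration — holds.
(ii) supervisor present — not met.
So (b) is not satisfied (T AND F).
(1): T OR F → true.
(2) start within hours — satisfied.
(a) not (own property) — fails.
(i) no residence in 150 ft — met.
(ii) holds permit — met.
(b) = T AND T = true.
So (3) is satisfied (F OR T).
So Overall is satisfied (T AND T AND T).

Yes — lawful.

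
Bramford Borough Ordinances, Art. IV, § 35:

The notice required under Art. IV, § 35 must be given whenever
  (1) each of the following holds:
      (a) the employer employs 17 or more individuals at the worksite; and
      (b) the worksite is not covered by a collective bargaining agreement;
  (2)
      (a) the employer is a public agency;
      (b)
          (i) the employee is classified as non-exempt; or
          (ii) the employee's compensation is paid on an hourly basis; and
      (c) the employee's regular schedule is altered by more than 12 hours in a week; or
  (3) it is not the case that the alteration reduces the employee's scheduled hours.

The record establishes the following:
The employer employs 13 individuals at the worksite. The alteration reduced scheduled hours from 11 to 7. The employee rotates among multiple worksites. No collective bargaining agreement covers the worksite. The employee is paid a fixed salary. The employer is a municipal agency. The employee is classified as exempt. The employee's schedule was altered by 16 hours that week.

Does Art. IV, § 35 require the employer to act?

(a) ≥ 17 at site — fails.
(b) no CBA — holds.
(1): F AND T → false.
(a) public agency — holds.
(i) non-exempt — not met.
(ii) hourly-paid — not met.
(b) = F OR F = false.
(c) schedule shift > 12h — holds.
(2): T AND F AND T → false.
(3) not (hours reduced) — not satisfied.
Overall = F OR F OR F = false.

No — not required.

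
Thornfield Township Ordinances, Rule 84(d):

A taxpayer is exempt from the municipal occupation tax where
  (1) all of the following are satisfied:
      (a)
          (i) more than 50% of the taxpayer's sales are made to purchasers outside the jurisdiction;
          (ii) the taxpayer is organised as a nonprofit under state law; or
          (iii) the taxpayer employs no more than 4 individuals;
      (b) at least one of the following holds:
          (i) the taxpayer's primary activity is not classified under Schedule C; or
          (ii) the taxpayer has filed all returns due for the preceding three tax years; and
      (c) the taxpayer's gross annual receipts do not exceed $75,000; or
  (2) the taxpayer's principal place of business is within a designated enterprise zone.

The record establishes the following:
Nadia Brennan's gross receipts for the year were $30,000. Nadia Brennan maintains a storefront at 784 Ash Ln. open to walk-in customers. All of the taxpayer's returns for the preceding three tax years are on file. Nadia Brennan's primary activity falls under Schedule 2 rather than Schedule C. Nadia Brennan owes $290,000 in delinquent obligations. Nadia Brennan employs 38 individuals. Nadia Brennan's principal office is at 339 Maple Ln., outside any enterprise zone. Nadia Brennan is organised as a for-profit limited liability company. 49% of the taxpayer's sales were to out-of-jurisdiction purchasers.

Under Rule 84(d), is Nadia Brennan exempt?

No — not exempt.

(i) >50% out-of-jur. sales — not met.
(ii) nonprofit — not satisfied.
(iii) ≤ 4 employees — not satisfied.
So (a) is not satisfied (F OR F OR F).
(i) not (Schedule C activity) — holds.
(ii) returns current — holds.
(b): T OR T → true.
(c) receipts ≤ $75,000 — holds.
(1) = F AND T AND T = false.
(2) in enterprise zone — fails.
So Overall is not satisfied (F OR F).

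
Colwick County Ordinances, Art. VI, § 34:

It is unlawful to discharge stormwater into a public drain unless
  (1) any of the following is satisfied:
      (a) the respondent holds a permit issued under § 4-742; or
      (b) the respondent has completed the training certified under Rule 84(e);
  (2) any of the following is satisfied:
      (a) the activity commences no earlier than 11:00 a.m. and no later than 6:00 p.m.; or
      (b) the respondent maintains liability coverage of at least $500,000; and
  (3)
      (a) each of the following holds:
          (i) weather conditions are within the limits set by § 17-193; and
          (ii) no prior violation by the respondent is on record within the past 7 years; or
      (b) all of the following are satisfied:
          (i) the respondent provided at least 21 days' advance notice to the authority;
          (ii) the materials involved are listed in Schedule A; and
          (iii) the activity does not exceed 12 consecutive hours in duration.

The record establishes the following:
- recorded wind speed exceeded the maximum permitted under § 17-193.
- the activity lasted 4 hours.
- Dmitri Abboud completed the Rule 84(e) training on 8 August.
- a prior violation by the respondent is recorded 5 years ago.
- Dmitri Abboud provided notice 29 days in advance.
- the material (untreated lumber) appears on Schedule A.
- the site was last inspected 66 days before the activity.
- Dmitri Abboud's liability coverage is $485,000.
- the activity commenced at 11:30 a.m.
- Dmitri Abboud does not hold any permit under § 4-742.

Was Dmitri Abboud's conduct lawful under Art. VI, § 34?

Yes — lawful.

(a) holds permit — not satisfied.
(b) training certified — satisfied.
So (1) is satisfied (F OR T).
(a) start within hours — satisfied.
(b) coverage ≥ $500,000 — fails.
So (2) is satisfied (T OR F).
(i) weather ok — not met.
(ii) no prior violation — not satisfied.
So (a) is not satisfied (F AND F).
(i) ≥21 days' notice — holds.
(ii) Schedule A material — holds.
(iii) ≤ 12 hrs duration — holds.
(b) = T AND T AND T = true.
(3): F OR T → true.
So Overall is satisfied (T AND T AND T).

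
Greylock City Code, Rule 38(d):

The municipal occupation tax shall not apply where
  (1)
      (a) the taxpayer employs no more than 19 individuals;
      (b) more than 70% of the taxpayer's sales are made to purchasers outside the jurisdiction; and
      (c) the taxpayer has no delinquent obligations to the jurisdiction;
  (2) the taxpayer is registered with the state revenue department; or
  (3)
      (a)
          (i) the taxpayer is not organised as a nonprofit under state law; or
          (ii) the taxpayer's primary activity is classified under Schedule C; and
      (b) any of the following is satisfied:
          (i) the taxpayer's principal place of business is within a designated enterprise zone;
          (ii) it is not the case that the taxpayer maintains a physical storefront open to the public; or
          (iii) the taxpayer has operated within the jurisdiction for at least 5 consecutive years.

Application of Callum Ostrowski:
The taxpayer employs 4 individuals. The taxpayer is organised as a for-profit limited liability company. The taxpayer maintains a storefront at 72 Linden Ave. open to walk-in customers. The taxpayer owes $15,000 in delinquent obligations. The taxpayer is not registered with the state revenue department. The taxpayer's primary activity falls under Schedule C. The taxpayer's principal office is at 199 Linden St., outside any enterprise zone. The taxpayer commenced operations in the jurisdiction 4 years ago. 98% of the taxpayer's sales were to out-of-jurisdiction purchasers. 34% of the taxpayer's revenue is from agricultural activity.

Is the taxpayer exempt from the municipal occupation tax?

(a) ≤ 19 employees — holds.
(b) >70% out-of-jur. sales — met.
(c) no delinquency — not met.
(1) = T AND T AND F = false.
(2) state-registered — not satisfied.
(i) not (nonprofit) — satisfied.
(ii) Schedule C activity — holds.
So (a) is satisfied (T OR T).
(i) in enterprise zone — not met.
(ii) not (has storefront) — not satisfied.
(iii) ≥ 5 yrs in jurisdiction — fails.
(b) = F OR F OR F = false.
(3): T AND F → false.
Overall: F OR F OR F → false.

No — not exempt.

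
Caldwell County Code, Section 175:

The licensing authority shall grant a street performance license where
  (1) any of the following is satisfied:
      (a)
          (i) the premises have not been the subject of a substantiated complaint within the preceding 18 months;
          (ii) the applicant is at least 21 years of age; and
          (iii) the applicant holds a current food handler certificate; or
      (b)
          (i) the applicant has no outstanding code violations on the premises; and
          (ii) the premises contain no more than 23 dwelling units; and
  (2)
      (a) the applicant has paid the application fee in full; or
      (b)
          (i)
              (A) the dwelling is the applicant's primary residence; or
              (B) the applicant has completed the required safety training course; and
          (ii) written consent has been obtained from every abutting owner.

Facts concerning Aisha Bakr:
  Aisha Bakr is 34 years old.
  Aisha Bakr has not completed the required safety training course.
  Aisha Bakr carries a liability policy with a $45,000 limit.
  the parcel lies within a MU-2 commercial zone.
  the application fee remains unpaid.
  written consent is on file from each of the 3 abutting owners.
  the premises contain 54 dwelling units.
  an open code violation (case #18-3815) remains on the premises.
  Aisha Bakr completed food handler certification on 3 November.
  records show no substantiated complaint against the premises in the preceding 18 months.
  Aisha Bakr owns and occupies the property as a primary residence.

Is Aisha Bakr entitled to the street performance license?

Yes — granted.

(i) no complaint in 18 mo. — met.
(ii) age ≥ 21 — satisfied.
(iii) food handler cert. — met.
So (a) is satisfied (T AND T AND T).
(i) no code violations — not met.
(ii) ≤ 23 units — not met.
(b) = F AND F = false.
(1) = T OR F = true.
(a) fee paid — not met.
(A) primary residence — met.
(B) safety training — not satisfied.
(i) = T OR F = true.
(ii) all abutters consent — satisfied.
So (b) is satisfied (T AND T).
(2): F OR T → true.
Overall = T AND T = true.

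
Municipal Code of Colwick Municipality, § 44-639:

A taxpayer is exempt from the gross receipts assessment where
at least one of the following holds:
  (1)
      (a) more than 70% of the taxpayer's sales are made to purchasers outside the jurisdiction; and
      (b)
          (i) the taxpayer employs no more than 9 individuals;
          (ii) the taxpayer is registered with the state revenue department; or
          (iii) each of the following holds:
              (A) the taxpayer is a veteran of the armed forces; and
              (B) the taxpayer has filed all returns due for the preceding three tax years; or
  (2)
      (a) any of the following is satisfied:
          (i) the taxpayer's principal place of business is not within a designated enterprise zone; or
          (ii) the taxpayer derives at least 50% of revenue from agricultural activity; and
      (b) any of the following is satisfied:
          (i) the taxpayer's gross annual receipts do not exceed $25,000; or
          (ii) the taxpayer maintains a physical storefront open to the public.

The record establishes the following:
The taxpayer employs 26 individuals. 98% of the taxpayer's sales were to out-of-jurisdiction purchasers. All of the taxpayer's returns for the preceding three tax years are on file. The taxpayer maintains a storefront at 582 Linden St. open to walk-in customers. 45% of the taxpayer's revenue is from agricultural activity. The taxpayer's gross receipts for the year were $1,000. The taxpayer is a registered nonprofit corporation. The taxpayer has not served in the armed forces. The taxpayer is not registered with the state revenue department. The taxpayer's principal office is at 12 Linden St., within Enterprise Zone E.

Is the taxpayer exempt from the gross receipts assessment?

No — not exempt.

(a) >70% out-of-jur. sales — satisfied.
(i) ≤ 9 employees — not satisfied.
(ii) state-registered — fails.
(A) veteran — fails.
(B) returns current — satisfied.
(iii) = F AND T = false.
So (b) is not satisfied (F OR F OR F).
(1): T AND F → false.
(i) not (in enterprise zone) — fails.
(ii) ≥50% agricultural — not satisfied.
So (a) is not satisfied (F OR F).
(i) receipts ≤ $25,000 — satisfied.
(ii) has storefront — holds.
(b): T OR T → true.
(2) = F AND T = false.
So Overall is not satisfied (F OR F).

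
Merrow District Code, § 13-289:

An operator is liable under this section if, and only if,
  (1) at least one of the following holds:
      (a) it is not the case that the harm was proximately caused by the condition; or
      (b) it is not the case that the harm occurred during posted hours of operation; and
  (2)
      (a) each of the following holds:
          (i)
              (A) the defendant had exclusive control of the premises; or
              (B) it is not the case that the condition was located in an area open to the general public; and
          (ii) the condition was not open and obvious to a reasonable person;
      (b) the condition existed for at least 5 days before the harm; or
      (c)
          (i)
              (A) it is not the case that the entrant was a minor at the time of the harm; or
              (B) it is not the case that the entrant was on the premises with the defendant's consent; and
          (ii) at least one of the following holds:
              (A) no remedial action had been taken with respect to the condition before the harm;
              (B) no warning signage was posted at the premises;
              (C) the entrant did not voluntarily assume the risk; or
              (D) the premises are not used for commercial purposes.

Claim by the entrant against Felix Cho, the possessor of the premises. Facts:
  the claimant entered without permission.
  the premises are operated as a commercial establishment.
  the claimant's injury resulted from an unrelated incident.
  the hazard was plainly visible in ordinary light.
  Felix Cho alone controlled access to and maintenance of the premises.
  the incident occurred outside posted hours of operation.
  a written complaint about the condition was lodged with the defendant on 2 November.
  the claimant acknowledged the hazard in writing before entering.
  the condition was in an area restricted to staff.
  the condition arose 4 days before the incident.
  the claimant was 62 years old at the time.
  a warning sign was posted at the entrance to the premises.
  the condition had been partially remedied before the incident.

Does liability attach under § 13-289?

No — not liable.

(a) not (proximate cause) — holds.
(b) not (during posted hours) — satisfied.
So (1) is satisfied (T OR T).
(A) exclusive control — satisfied.
(B) not (public area) — holds.
(i) = T OR T = true.
(ii) not open/obvious — not satisfied.
(a): T AND F → false.
(b) condition ≥5 days old — not satisfied.
(A) not (entrant a minor) — holds.
(B) not (consent to enter) — met.
So (i) is satisfied (T OR T).
(A) no remedial action — not satisfied.
(B) no signage posted — not satisfied.
(C) no assumed risk — not met.
(D) not (commercial use) — not met.
(ii) = F OR F OR F OR F = false.
So (c) is not satisfied (T AND F).
(2) = F OR F OR F = false.
Overall = T AND F = false.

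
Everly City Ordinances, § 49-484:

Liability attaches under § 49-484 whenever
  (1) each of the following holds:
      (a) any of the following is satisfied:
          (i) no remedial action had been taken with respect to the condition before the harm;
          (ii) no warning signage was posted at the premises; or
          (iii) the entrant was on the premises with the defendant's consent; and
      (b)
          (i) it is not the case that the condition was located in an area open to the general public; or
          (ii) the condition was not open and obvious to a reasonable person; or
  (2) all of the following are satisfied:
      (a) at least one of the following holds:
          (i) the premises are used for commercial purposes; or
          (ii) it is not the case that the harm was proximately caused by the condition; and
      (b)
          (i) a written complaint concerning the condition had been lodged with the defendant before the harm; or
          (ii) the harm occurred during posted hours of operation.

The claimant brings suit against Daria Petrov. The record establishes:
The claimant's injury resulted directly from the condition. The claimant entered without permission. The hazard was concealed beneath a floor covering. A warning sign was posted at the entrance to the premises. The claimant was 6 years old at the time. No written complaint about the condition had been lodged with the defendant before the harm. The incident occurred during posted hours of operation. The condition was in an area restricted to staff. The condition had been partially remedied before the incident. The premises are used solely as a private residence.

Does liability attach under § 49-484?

No — not liable.

(i) no remedial action — not satisfied.
(ii) no signage posted — not met.
(iii) consent to enter — fails.
So (a) is not satisfied (F OR F OR F).
(i) not (public area) — satisfied.
(ii) not open/obvious — holds.
So (b) is satisfied (T OR T).
(1) = F AND T = false.
(i) commercial use — not satisfied.
(ii) not (proximate cause) — not satisfied.
(a): F OR F → false.
(i) complaint lodged — not met.
(ii) during posted hours — holds.
So (b) is satisfied (F OR T).
So (2) is not satisfied (F AND T).
Overall: F OR F → false.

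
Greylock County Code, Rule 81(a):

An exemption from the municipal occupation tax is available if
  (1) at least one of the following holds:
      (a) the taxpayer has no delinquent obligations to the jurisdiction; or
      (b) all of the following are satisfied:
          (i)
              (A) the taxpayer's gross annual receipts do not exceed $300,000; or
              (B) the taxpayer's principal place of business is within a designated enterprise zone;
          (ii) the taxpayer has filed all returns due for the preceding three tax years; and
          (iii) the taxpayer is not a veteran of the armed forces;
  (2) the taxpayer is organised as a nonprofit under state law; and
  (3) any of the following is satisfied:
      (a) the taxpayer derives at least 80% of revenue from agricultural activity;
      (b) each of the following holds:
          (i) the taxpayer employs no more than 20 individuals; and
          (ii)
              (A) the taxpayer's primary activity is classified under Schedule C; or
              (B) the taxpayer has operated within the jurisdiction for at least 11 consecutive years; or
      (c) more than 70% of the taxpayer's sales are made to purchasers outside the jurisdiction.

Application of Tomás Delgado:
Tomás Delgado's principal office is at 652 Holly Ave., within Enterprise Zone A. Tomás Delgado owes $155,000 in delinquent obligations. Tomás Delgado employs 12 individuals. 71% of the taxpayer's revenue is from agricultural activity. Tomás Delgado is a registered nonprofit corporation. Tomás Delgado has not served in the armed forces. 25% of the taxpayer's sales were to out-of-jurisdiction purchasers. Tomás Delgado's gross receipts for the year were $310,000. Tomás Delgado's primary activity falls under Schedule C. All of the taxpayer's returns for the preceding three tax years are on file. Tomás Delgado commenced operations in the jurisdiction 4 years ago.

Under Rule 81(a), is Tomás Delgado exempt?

Yes — exempt.

(a) no delinquency — not satisfied.
(A) receipts ≤ $300,000 — fails.
(B) in enterprise zone — met.
So (i) is satisfied (F OR T).
(ii) returns current — met.
(iii) not (veteran) — met.
(b): T AND T AND T → true.
(1) = F OR T = true.
(2) nonprofit — satisfied.
(a) ≥80% agricultural — not satisfied.
(i) ≤ 20 employees — holds.
(A) Schedule C activity — holds.
(B) ≥ 11 yrs in jurisdiction — not met.
(ii): T OR F → true.
(b) = T AND T = true.
(c) >70% out-of-jur. sales — fails.
(3): F OR T OR F → true.
So Overall is satisfied (T AND T AND T).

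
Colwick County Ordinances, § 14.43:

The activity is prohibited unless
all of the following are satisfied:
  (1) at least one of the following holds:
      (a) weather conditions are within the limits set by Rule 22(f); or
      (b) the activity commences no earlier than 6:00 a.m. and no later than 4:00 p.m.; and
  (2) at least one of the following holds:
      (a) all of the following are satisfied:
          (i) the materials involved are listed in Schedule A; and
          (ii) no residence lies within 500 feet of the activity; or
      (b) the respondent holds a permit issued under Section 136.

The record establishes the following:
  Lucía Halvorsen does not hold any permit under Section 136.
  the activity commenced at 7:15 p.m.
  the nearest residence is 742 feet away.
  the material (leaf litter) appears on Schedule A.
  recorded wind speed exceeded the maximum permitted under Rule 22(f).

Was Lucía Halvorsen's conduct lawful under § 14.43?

No — unlawful.

(a) weather ok — fails.
(b) start within hours — fails.
(1): F OR F → false.
(i) Schedule A material — satisfied.
(ii) no residence in 500 ft — satisfied.
(a): T AND T → true.
(b) holds permit — fails.
So (2) is satisfied (T OR F).
Overall = F AND T = false.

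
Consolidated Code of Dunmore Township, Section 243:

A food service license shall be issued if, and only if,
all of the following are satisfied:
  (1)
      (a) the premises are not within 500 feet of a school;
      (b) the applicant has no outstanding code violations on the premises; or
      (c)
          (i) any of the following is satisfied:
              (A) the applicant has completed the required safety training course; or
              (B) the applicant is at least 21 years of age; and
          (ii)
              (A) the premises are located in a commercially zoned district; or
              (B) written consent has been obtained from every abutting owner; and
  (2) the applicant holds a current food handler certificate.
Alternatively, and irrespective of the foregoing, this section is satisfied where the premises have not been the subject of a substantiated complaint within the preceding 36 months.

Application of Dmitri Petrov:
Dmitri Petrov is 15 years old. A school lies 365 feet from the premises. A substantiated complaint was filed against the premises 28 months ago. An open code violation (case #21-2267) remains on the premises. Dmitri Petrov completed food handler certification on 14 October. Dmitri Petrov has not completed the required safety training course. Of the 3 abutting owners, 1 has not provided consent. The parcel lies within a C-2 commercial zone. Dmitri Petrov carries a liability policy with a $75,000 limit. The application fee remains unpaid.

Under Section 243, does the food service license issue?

No — denied.

(a) ≥500 ft from school — not met.
(b) no code violations — fails.
(A) safety training — not met.
(B) age ≥ 21 — not met.
So (i) is not satisfied (F OR F).
(A) commercially zoned — met.
(B) all abutters consent — not met.
(ii): T OR F → true.
(c) = F AND T = false.
(1) = F OR F OR F = false.
(2) food handler cert. — satisfied.
So Overall is not satisfied (F AND T).
Exception (no complaint in 36 mo.) — not satisfied.
Result: main false OR exception false → false.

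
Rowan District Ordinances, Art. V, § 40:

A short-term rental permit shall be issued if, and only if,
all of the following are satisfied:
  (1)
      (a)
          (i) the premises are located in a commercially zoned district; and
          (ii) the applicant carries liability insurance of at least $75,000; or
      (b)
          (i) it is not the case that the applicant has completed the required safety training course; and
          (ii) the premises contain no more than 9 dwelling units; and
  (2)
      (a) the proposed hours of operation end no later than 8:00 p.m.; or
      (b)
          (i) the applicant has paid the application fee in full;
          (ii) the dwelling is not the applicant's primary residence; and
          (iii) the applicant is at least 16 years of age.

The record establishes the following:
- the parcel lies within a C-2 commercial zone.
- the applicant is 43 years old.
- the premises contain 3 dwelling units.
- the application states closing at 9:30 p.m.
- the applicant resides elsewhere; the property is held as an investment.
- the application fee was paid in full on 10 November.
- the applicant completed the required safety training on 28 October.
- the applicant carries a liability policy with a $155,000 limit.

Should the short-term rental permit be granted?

(i) commercially zoned — met.
(ii) insurance ≥ $75,000 — holds.
So (a) is satisfied (T AND T).
(i) not (safety training) — not satisfied.
(ii) ≤ 9 units — holds.
(b) = F AND T = false.
(1) = T OR F = true.
(a) closes by 8 p.m. — fails.
(i) fee paid — satisfied.
(ii) not (primary residence) — holds.
(iii) age ≥ 16 — satisfied.
(b) = T AND T AND T = true.
So (2) is satisfied (F OR T).
Overall: T AND T → true.

Yes — granted.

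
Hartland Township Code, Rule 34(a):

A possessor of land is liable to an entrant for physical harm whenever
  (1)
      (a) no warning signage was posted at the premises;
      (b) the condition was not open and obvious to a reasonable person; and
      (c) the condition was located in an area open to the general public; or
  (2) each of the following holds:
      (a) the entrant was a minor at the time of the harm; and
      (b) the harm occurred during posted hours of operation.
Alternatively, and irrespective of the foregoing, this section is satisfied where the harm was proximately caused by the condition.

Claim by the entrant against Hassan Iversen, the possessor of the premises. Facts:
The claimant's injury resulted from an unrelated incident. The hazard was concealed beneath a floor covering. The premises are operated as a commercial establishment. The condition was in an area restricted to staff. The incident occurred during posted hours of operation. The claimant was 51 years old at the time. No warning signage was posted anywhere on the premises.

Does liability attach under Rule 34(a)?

(a) no signage posted — met.
(b) not open/obvious — satisfied.
(c) public area — not met.
(1): T AND T AND F → false.
(a) entrant a minor — fails.
(b) during posted hours — met.
(2): F AND T → false.
Overall: F OR F → false.
Exception (proximate cause) — not satisfied.
Result: main false OR exception false → false.

No — not liable.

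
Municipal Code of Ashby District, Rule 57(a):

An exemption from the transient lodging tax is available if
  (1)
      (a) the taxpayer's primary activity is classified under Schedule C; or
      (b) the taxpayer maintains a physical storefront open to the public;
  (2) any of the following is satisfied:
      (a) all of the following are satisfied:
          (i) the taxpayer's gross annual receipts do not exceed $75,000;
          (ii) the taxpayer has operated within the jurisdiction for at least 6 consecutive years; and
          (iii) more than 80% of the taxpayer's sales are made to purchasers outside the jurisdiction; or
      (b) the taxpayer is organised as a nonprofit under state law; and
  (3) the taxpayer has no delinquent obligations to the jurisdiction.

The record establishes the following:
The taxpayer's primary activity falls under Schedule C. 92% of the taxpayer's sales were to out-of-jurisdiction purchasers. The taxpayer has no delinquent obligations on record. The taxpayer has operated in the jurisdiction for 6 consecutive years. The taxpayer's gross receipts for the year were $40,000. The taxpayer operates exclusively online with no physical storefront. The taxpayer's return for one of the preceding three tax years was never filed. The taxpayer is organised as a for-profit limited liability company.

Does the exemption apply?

(a) Schedule C activity — satisfied.
(b) has storefront — not met.
(1) = T OR F = true.
(i) receipts ≤ $75,000 — met.
(ii) ≥ 6 yrs in jurisdiction — satisfied.
(iii) >80% out-of-jur. sales — satisfied.
(a) = T AND T AND T = true.
(b) nonprofit — fails.
(2): T OR F → true.
(3) no delinquency — met.
Overall = T AND T AND T = true.

Yes — exempt.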